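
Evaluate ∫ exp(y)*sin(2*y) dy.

Let I denote the integral. Integrate by parts with u = sin(2*y), dv = exp(y) dy, so v = exp(y): I = exp(y)*sin(2*y) − 2·∫ exp(y)*cos(2*y) dy.
Apply parts again with u = cos(2*y), dv = exp(y) dy: ∫ exp(y)*cos(2*y) dy = exp(y)*cos(2*y) + 2·I. Substituting back brings back I: I = exp(y)*sin(2*y) - 2*exp(y)*cos(2*y) − 4·I.
Solving for I: (1 + 4)·I equals the remaining terms, so I = (1/5)·(exp(y)*sin(2*y) - 2*exp(y)*cos(2*y)).

exp(y)*sin(2*y)/5 - 2*exp(y)*cos(2*y)/5 + C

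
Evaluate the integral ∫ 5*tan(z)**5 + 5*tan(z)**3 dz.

5*tan(z)**4/4 + C

Let u = tan(z), so du = (tan(z)**2 + 1) dz.
Rewriting, the integral becomes 5·∫ u^3 du = 5·u^4/4.
Substituting back, u = tan(z).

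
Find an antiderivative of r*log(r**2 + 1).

r**2*log(r**2 + 1)/2 - r**2/2 + log(r**2 + 1)/2 + C

Let u = r**2 + 1, so du = (2*r) dr.
The integral becomes (1/2)·∫ log(u) du; integrate by parts with u′=log(u), dv′=du.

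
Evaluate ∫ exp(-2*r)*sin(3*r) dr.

Let I denote the integral. Integrate by parts with u = sin(3*r), dv = exp(-2*r) dr, so v = -exp(-2*r)/2: I = -exp(-2*r)*sin(3*r)/2 + (3/2)·∫ exp(-2*r)*cos(3*r) dr.
Apply parts again with u = cos(3*r), dv = exp(-2*r) dr: ∫ exp(-2*r)*cos(3*r) dr = -exp(-2*r)*cos(3*r)/2 − (3/2)·I. Substituting back brings back I: I = -exp(-2*r)*sin(3*r)/2 - 3*exp(-2*r)*cos(3*r)/4 − (9/4)·I.
Solving for I: (1 + 9/4)·I equals the remaining terms, so I = (4/13)·(-exp(-2*r)*sin(3*r)/2 - 3*exp(-2*r)*cos(3*r)/4).

-2*exp(-2*r)*sin(3*r)/13 - 3*exp(-2*r)*cos(3*r)/13 + C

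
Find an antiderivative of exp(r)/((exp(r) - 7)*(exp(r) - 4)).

Let u = e^r, du = e^r dr.
The integral becomes ∫ du/((u-7)(u-4)); decompose into partial fractions.

log(exp(r) - 7)/3 - log(exp(r) - 4)/3 + C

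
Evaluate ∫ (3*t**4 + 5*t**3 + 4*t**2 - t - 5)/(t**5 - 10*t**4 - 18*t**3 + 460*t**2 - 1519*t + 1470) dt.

4551*log(t - 7)/280 - 1295*log(t - 5)/72 + 203*log(t - 3)/40 - 97*log(t - 2)/135 + 2843*log(t + 7)/7560 + C

Factor the denominator: (t - 7)*(t - 5)*(t - 3)*(t - 2)*(t + 7).
Partial-fraction decomposition: 2843/(7560*(t + 7)) - 97/(135*(t - 2)) + 203/(40*(t - 3)) - 1295/(72*(t - 5)) + 4551/(280*(t - 7)).
Integrate each term: A/(t−a) contributes A·log|t−a|.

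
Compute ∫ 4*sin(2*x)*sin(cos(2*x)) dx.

Let u = cos(2*x), so du = (-2*sin(2*x)) dx.
Rewriting, the integral becomes -2·∫ sin(u) du = -2·-cos(u).
Substituting back, u = cos(2*x).

2*cos(cos(2*x)) + C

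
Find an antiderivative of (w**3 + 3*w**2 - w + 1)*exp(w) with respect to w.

Use integration by parts with u = w**3 + 3*w**2 - w + 1, dv = exp(w) dw, so v = exp(w).
Apply parts 3 times (tabular method): alternate signs, differentiate u down to 0, integrate dv up.

(w**3 - w + 2)*exp(w) + C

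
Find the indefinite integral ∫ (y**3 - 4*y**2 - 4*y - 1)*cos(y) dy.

y**3*sin(y) - 4*y**2*sin(y) + 3*y**2*cos(y) - 10*y*sin(y) - 8*y*cos(y) + 7*sin(y) - 10*cos(y) + C

Use integration by parts with u = y**3 - 4*y**2 - 4*y - 1, dv = cos(y) dy, so v = sin(y).
Apply parts 3 times (tabular method): alternate signs, differentiate u down to 0, integrate dv up.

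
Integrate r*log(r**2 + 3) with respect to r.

Let u = r**2 + 3, so du = (2*r) dr.
The integral becomes (1/2)·∫ log(u) du; integrate by parts with u′=log(u), dv′=du.

r**2*log(r**2 + 3)/2 - r**2/2 + 3*log(r**2 + 3)/2 + C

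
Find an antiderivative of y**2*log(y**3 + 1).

Let u = y**3 + 1, so du = (3*y**2) dy.
The integral becomes (1/3)·∫ log(u) du; integrate by parts with u′=log(u), dv′=du.

y**3*log(y**3 + 1)/3 - y**3/3 + log(y**3 + 1)/3 + C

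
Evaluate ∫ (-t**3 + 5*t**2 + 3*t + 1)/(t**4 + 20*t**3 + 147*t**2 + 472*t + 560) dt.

-787*log(t + 4)/9 + 118*log(t + 5) - 284*log(t + 7)/9 - 133/(3*t + 12) + C

Factor the denominator: (t + 4)**2*(t + 5)*(t + 7).
Partial-fraction decomposition: -284/(9*(t + 7)) + 118/(t + 5) - 787/(9*(t + 4)) + 133/(3*(t + 4)**2).
Integrate each term; A/(t−a) gives A·log|t−a|; A/(t−a)² gives −A/(t−a).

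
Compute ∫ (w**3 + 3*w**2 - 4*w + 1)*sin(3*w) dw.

-w**3*cos(3*w)/3 + w**2*sin(3*w)/3 - w**2*cos(3*w) + 2*w*sin(3*w)/3 + 14*w*cos(3*w)/9 - 14*sin(3*w)/27 - cos(3*w)/9 + C

Use integration by parts with u = w**3 + 3*w**2 - 4*w + 1, dv = sin(3*w) dw, so v = -cos(3*w)/3.
Apply parts 3 times (tabular method): alternate signs, differentiate u down to 0, integrate dv up.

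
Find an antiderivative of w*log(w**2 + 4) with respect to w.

w**2*log(w**2 + 4)/2 - w**2/2 + 2*log(w**2 + 4) + C

Let u = w**2 + 4, so du = (2*w) dw.
The integral becomes (1/2)·∫ log(u) du; integrate by parts with u′=log(u), dv′=du.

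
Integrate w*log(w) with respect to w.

Use integration by parts with u = log(w), dv = w dw.
Then du = 1/w dw and v = w**2/2.

w**2*log(w)/2 - w**2/4 + C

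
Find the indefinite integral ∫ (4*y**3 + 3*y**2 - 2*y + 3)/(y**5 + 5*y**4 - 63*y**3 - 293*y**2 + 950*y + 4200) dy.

963*log(y - 6)/1430 - 71*log(y - 5)/135 - 197*log(y + 4)/270 + 103*log(y + 5)/55 - 151*log(y + 7)/117 + C

Factor the denominator: (y - 6)*(y - 5)*(y + 4)*(y + 5)*(y + 7).
Partial-fraction decomposition: -151/(117*(y + 7)) + 103/(55*(y + 5)) - 197/(270*(y + 4)) - 71/(135*(y - 5)) + 963/(1430*(y - 6)).
Integrate each term: A/(y−a) contributes A·log|y−a|.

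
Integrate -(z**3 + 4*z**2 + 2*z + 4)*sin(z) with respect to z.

z**3*cos(z) - 3*z**2*sin(z) + 4*z**2*cos(z) - 8*z*sin(z) - 4*z*cos(z) + 4*sin(z) - 4*cos(z) + C

Use integration by parts with u = z**3 + 4*z**2 + 2*z + 4, dv = -sin(z) dz, so v = cos(z).
Apply parts 3 times (tabular method): alternate signs, differentiate u down to 0, integrate dv up.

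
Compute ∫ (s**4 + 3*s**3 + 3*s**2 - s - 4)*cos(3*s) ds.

s**4*sin(3*s)/3 + s**3*sin(3*s) + 4*s**3*cos(3*s)/9 + 5*s**2*sin(3*s)/9 + s**2*cos(3*s) - s*sin(3*s) + 10*s*cos(3*s)/27 - 118*sin(3*s)/81 - cos(3*s)/3 + C

Use integration by parts with u = s**4 + 3*s**3 + 3*s**2 - s - 4, dv = cos(3*s) ds, so v = sin(3*s)/3.
Apply parts 4 times (tabular method): alternate signs, differentiate u down to 0, integrate dv up.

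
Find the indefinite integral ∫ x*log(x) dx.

x**2*log(x)/2 - x**2/4 + C

Use integration by parts with u = log(x), dv = x dx.
Then du = 1/x dx and v = x**2/2.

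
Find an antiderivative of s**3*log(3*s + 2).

Use integration by parts with u = log(3*s + 2), dv = s**3 ds.
Then du = 3/(3*s + 2) ds and v = s**4/4.

s**4*log(3*s + 2)/4 - s**4/16 + s**3/18 - s**2/18 + 2*s/27 - 4*log(3*s + 2)/81 + C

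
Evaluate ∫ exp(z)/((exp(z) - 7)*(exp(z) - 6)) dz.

log(exp(z) - 7) - log(exp(z) - 6) + C

Let u = e^z, du = e^z dz.
The integral becomes ∫ du/((u-7)(u-6)); decompose into partial fractions.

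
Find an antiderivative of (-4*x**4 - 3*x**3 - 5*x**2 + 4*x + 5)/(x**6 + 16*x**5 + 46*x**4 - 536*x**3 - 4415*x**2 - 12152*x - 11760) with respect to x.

Factor the denominator: (x - 7)*(x + 3)*(x + 4)**2*(x + 5)*(x + 7).
Partial-fraction decomposition: 8843/(1008*(x + 7)) - 755/(16*(x + 5)) + 37876/(1089*(x + 4)) - 923/(33*(x + 4)**2) + 59/(16*(x + 3)) - 723/(13552*(x - 7)).
Integrate each term; A/(x−a) gives A·log|x−a|; A/(x−a)² gives −A/(x−a).

-723*log(x - 7)/13552 + 59*log(x + 3)/16 + 37876*log(x + 4)/1089 - 755*log(x + 5)/16 + 8843*log(x + 7)/1008 + 923/(33*x + 132) + C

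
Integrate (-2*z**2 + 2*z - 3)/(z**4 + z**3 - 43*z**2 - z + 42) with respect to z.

Factor the denominator: (z - 6)*(z - 1)*(z + 1)*(z + 7).
Partial-fraction decomposition: 115/(624*(z + 7)) - 1/(12*(z + 1)) + 3/(80*(z - 1)) - 9/(65*(z - 6)).
Integrate each term: A/(z−a) contributes A·log|z−a|.

-9*log(z - 6)/65 + 3*log(z - 1)/80 - log(z + 1)/12 + 115*log(z + 7)/624 + C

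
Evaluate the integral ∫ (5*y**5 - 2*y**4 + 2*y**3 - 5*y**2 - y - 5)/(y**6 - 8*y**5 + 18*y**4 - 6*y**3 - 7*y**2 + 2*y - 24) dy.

Factor the denominator: (y - 4)*(y - 3)*(y - 2)*(y + 1)*(y**2 + 1).
Partial-fraction decomposition: -(3*y - 5)/(85*(y**2 + 1)) + 3/(20*(y + 1)) + 39/(10*(y - 2)) - 527/(20*(y - 3)) + 4647/(170*(y - 4)).
Integrate each term; A/(y−a) gives A·log|y−a|; the (By+D)/(y²+p²) term gives a log and an atan.

4647*log(y - 4)/170 - 527*log(y - 3)/20 + 39*log(y - 2)/10 + 3*log(y + 1)/20 - 3*log(y**2 + 1)/170 + atan(y)/17 + C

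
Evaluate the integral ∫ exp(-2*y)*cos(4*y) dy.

Let I denote the integral. Integrate by parts with u = cos(4*y), dv = exp(-2*y) dy, so v = -exp(-2*y)/2: I = -exp(-2*y)*cos(4*y)/2 − 2·∫ exp(-2*y)*sin(4*y) dy.
Apply parts again with u = sin(4*y), dv = exp(-2*y) dy: ∫ exp(-2*y)*sin(4*y) dy = -exp(-2*y)*sin(4*y)/2 + 2·I. Substituting back brings back I: I = exp(-2*y)*sin(4*y) - exp(-2*y)*cos(4*y)/2 − 4·I.
Solving for I: (1 + 4)·I equals the remaining terms, so I = (1/5)·(exp(-2*y)*sin(4*y) - exp(-2*y)*cos(4*y)/2).

exp(-2*y)*sin(4*y)/5 - exp(-2*y)*cos(4*y)/10 + C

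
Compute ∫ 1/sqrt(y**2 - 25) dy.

Substitute y = 5·sec(θ), so dy = 5·sec(θ)*tan(θ) dθ and the radical becomes sqrt(y**2 - 25) = 5·tan(θ) by the Pythagorean identity.
Integrate the resulting trig expression in θ, then back-substitute sec(θ) = y/5, tan(θ) = sqrt(y**2 - 25)/5 (absorbing any constant into C).

log(y + sqrt(y**2 - 25)) + C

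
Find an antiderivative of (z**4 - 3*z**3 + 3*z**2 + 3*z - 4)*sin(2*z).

Use integration by parts with u = z**4 - 3*z**3 + 3*z**2 + 3*z - 4, dv = sin(2*z) dz, so v = -cos(2*z)/2.
Apply parts 4 times (tabular method): alternate signs, differentiate u down to 0, integrate dv up.

-z**4*cos(2*z)/2 + z**3*sin(2*z) + 3*z**3*cos(2*z)/2 - 9*z**2*sin(2*z)/4 - 15*z*cos(2*z)/4 + 15*sin(2*z)/8 + 2*cos(2*z) + C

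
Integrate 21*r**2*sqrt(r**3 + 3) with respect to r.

Let u = r**3 + 3, so du = (3*r**2) dr.
Rewriting, the integral becomes 7·∫ √u du = 7·(2/3)u^(3/2).
Substituting back, u = r**3 + 3.

14*(r**3 + 3)**(3/2)/3 + C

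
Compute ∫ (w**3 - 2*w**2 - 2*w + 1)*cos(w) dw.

w**3*sin(w) - 2*w**2*sin(w) + 3*w**2*cos(w) - 8*w*sin(w) - 4*w*cos(w) + 5*sin(w) - 8*cos(w) + C

Use integration by parts with u = w**3 - 2*w**2 - 2*w + 1, dv = cos(w) dw, so v = sin(w).
Apply parts 3 times (tabular method): alternate signs, differentiate u down to 0, integrate dv up.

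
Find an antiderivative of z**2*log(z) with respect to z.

z**3*log(z)/3 - z**3/9 + C

Use integration by parts with u = log(z), dv = z**2 dz.
Then du = 1/z dz and v = z**3/3.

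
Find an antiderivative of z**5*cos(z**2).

Let u = z², du = 2z dz; rewrite as (1/2)∫ u^2·cos(1u) du.
Now integrate by parts 2 times.

z**4*sin(z**2)/2 + z**2*cos(z**2) - sin(z**2) + C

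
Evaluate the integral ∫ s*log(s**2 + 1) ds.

Let u = s**2 + 1, so du = (2*s) ds.
The integral becomes (1/2)·∫ log(u) du; integrate by parts with u′=log(u), dv′=du.

s**2*log(s**2 + 1)/2 - s**2/2 + log(s**2 + 1)/2 + C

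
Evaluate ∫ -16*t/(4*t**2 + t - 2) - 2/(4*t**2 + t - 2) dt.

Let u = 4*t**2 + t - 2, so du = (8*t + 1) dt.
Rewriting, the integral becomes -2·∫ 1/u du = -2·log(u).
Substituting back, u = 4*t**2 + t - 2.

-2*log(4*t**2 + t - 2) + C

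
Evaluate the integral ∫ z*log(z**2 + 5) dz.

Let u = z**2 + 5, so du = (2*z) dz.
The integral becomes (1/2)·∫ log(u) du; integrate by parts with u′=log(u), dv′=du.

z**2*log(z**2 + 5)/2 - z**2/2 + 5*log(z**2 + 5)/2 + C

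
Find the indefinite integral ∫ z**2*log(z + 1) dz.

z**3*log(z + 1)/3 - z**3/9 + z**2/6 - z/3 + log(z + 1)/3 + C

Use integration by parts with u = log(z + 1), dv = z**2 dz.
Then du = 1/(z + 1) dz and v = z**3/3.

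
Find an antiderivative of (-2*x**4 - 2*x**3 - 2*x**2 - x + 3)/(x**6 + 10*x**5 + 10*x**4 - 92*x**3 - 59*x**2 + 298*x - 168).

Factor the denominator: (x - 2)*(x - 1)**2*(x + 3)*(x + 4)*(x + 7).
Partial-fraction decomposition: 1051/(1728*(x + 7)) - 409/(450*(x + 4)) + 3/(8*(x + 3)) + 207/(1600*(x - 1)) + 1/(40*(x - 1)**2) - 11/(54*(x - 2)).
Integrate each term; A/(x−a) gives A·log|x−a|; A/(x−a)² gives −A/(x−a).

-11*log(x - 2)/54 + 207*log(x - 1)/1600 + 3*log(x + 3)/8 - 409*log(x + 4)/450 + 1051*log(x + 7)/1728 - 1/(40*x - 40) + C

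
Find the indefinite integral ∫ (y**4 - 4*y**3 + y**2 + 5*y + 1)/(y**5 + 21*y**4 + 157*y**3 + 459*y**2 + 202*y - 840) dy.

Factor the denominator: (y - 1)*(y + 4)*(y + 5)*(y + 6)*(y + 7).
Partial-fraction decomposition: 947/(12*(y + 7)) - 2167/(14*(y + 6)) + 563/(6*(y + 5)) - 509/(30*(y + 4)) + 1/(420*(y - 1)).
Integrate each term: A/(y−a) contributes A·log|y−a|.

log(y - 1)/420 - 509*log(y + 4)/30 + 563*log(y + 5)/6 - 2167*log(y + 6)/14 + 947*log(y + 7)/12 + C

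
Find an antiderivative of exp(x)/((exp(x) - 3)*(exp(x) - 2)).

Let u = e^x, du = e^x dx.
The integral becomes ∫ du/((u-3)(u-2)); decompose into partial fractions.

log(exp(x) - 3) - log(exp(x) - 2) + C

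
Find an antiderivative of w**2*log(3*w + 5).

w**3*log(3*w + 5)/3 - w**3/9 + 5*w**2/18 - 25*w/27 + 125*log(3*w + 5)/81 + C

Use integration by parts with u = log(3*w + 5), dv = w**2 dw.
Then du = 3/(3*w + 5) dw and v = w**3/3.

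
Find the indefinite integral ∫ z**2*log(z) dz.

z**3*log(z)/3 - z**3/9 + C

Use integration by parts with u = log(z), dv = z**2 dz.
Then du = 1/z dz and v = z**3/3.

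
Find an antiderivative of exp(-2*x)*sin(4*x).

-exp(-2*x)*sin(4*x)/10 - exp(-2*x)*cos(4*x)/5 + C

Let I denote the integral. Integrate by parts with u = sin(4*x), dv = exp(-2*x) dx, so v = -exp(-2*x)/2: I = -exp(-2*x)*sin(4*x)/2 + 2·∫ exp(-2*x)*cos(4*x) dx.
Apply parts again with u = cos(4*x), dv = exp(-2*x) dx: ∫ exp(-2*x)*cos(4*x) dx = -exp(-2*x)*cos(4*x)/2 − 2·I. Substituting back brings back I: I = -exp(-2*x)*sin(4*x)/2 - exp(-2*x)*cos(4*x) − 4·I.
Solving for I: (1 + 4)·I equals the remaining terms, so I = (1/5)·(-exp(-2*x)*sin(4*x)/2 - exp(-2*x)*cos(4*x)).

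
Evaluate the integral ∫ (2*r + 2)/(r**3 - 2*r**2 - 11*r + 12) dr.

Factor the denominator: (r - 4)*(r - 1)*(r + 3).
Partial-fraction decomposition: -1/(7*(r + 3)) - 1/(3*(r - 1)) + 10/(21*(r - 4)).
Integrate each term: A/(r−a) contributes A·log|r−a|.

10*log(r - 4)/21 - log(r - 1)/3 - log(r + 3)/7 + C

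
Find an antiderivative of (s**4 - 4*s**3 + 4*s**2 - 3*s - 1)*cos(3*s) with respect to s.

Use integration by parts with u = s**4 - 4*s**3 + 4*s**2 - 3*s - 1, dv = cos(3*s) ds, so v = sin(3*s)/3.
Apply parts 4 times (tabular method): alternate signs, differentiate u down to 0, integrate dv up.

s**4*sin(3*s)/3 - 4*s**3*sin(3*s)/3 + 4*s**3*cos(3*s)/9 + 8*s**2*sin(3*s)/9 - 4*s**2*cos(3*s)/3 - s*sin(3*s)/9 + 16*s*cos(3*s)/27 - 43*sin(3*s)/81 - cos(3*s)/27 + C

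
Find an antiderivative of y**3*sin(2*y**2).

-y**2*cos(2*y**2)/4 + sin(2*y**2)/8 + C

Let u = y², du = 2y dy; rewrite as (1/2)∫ u^1·sin(2u) du.
Now integrate by parts 1 time.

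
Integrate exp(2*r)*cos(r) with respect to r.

Let I denote the integral. Integrate by parts with u = cos(r), dv = exp(2*r) dr, so v = exp(2*r)/2: I = exp(2*r)*cos(r)/2 + (1/2)·∫ exp(2*r)*sin(r) dr.
Apply parts again with u = sin(r), dv = exp(2*r) dr: ∫ exp(2*r)*sin(r) dr = exp(2*r)*sin(r)/2 − (1/2)·I. Substituting back brings back I: I = exp(2*r)*sin(r)/4 + exp(2*r)*cos(r)/2 − (1/4)·I.
Solving for I: (1 + 1/4)·I equals the remaining terms, so I = (4/5)·(exp(2*r)*sin(r)/4 + exp(2*r)*cos(r)/2).

exp(2*r)*sin(r)/5 + 2*exp(2*r)*cos(r)/5 + C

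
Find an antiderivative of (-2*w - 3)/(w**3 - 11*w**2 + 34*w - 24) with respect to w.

Factor the denominator: (w - 6)*(w - 4)*(w - 1).
Partial-fraction decomposition: -1/(3*(w - 1)) + 11/(6*(w - 4)) - 3/(2*(w - 6)).
Integrate each term: A/(w−a) contributes A·log|w−a|.

-3*log(w - 6)/2 + 11*log(w - 4)/6 - log(w - 1)/3 + C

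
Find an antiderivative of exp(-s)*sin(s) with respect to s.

-exp(-s)*sin(s)/2 - exp(-s)*cos(s)/2 + C

Let I denote the integral. Integrate by parts with u = sin(s), dv = exp(-s) ds, so v = -exp(-s): I = -exp(-s)*sin(s) + ∫ exp(-s)*cos(s) ds.
Apply parts again with u = cos(s), dv = exp(-s) ds: ∫ exp(-s)*cos(s) ds = -exp(-s)*cos(s) − I. Substituting back brings back I: I = -exp(-s)*sin(s) - exp(-s)*cos(s) − I.
Solving for I: (1 + 1)·I equals the remaining terms, so I = (1/2)·(-exp(-s)*sin(s) - exp(-s)*cos(s)).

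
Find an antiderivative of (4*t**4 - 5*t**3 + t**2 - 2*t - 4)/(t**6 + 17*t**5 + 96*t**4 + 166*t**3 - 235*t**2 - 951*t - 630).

4*log(t - 2)/945 - log(t + 1)/36 - 1197*log(t + 3)/160 + 789*log(t + 5)/56 - 5689*log(t + 7)/864 - 47/(8*t + 24) + C

Factor the denominator: (t - 2)*(t + 1)*(t + 3)**2*(t + 5)*(t + 7).
Partial-fraction decomposition: -5689/(864*(t + 7)) + 789/(56*(t + 5)) - 1197/(160*(t + 3)) + 47/(8*(t + 3)**2) - 1/(36*(t + 1)) + 4/(945*(t - 2)).
Integrate each term; A/(t−a) gives A·log|t−a|; A/(t−a)² gives −A/(t−a).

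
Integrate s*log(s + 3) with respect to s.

s**2*log(s + 3)/2 - s**2/4 + 3*s/2 - 9*log(s + 3)/2 + C

Use integration by parts with u = log(s + 3), dv = s ds.
Then du = 1/(s + 3) ds and v = s**2/2.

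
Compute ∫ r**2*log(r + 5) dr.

r**3*log(r + 5)/3 - r**3/9 + 5*r**2/6 - 25*r/3 + 125*log(r + 5)/3 + C

Use integration by parts with u = log(r + 5), dv = r**2 dr.
Then du = 1/(r + 5) dr and v = r**3/3.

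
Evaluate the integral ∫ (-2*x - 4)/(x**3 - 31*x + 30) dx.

Factor the denominator: (x - 5)*(x - 1)*(x + 6).
Partial-fraction decomposition: 8/(77*(x + 6)) + 3/(14*(x - 1)) - 7/(22*(x - 5)).
Integrate each term: A/(x−a) contributes A·log|x−a|.

-7*log(x - 5)/22 + 3*log(x - 1)/14 + 8*log(x + 6)/77 + C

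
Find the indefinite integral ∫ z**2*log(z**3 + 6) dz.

Let u = z**3 + 6, so du = (3*z**2) dz.
The integral becomes (1/3)·∫ log(u) du; integrate by parts with u′=log(u), dv′=du.

z**3*log(z**3 + 6)/3 - z**3/3 + 2*log(z**3 + 6) + C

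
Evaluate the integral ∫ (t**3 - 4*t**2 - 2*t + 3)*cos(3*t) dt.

t**3*sin(3*t)/3 - 4*t**2*sin(3*t)/3 + t**2*cos(3*t)/3 - 8*t*sin(3*t)/9 - 8*t*cos(3*t)/9 + 35*sin(3*t)/27 - 8*cos(3*t)/27 + C

Use integration by parts with u = t**3 - 4*t**2 - 2*t + 3, dv = cos(3*t) dt, so v = sin(3*t)/3.
Apply parts 3 times (tabular method): alternate signs, differentiate u down to 0, integrate dv up.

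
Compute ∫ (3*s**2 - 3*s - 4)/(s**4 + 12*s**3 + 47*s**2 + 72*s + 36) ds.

Factor the denominator: (s + 1)*(s + 2)*(s + 3)*(s + 6).
Partial-fraction decomposition: -61/(30*(s + 6)) + 16/(3*(s + 3)) - 7/(2*(s + 2)) + 1/(5*(s + 1)).
Integrate each term: A/(s−a) contributes A·log|s−a|.

log(s + 1)/5 - 7*log(s + 2)/2 + 16*log(s + 3)/3 - 61*log(s + 6)/30 + C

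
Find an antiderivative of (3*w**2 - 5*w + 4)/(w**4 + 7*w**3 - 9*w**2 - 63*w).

-4*log(w)/63 + 4*log(w - 3)/45 + 23*log(w + 3)/36 - 93*log(w + 7)/140 + C

Factor the denominator: w*(w - 3)*(w + 3)*(w + 7).
Partial-fraction decomposition: -93/(140*(w + 7)) + 23/(36*(w + 3)) + 4/(45*(w - 3)) - 4/(63*w).
Integrate each term: A/(w−a) contributes A·log|w−a|.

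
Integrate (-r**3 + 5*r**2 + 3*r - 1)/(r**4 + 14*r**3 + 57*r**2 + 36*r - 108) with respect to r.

3*log(r - 1)/98 - 31*log(r + 3)/18 + 305*log(r + 6)/441 - 377/(21*r + 126) + C

Factor the denominator: (r - 1)*(r + 3)*(r + 6)**2.
Partial-fraction decomposition: 305/(441*(r + 6)) + 377/(21*(r + 6)**2) - 31/(18*(r + 3)) + 3/(98*(r - 1)).
Integrate each term; A/(r−a) gives A·log|r−a|; A/(r−a)² gives −A/(r−a).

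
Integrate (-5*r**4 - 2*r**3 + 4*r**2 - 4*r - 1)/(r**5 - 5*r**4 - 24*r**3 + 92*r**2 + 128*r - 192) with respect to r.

-6793*log(r - 6)/800 + 1361*log(r - 4)/288 - 8*log(r - 1)/225 + 41*log(r + 2)/288 - 1073*log(r + 4)/800 + C

Factor the denominator: (r - 6)*(r - 4)*(r - 1)*(r + 2)*(r + 4).
Partial-fraction decomposition: -1073/(800*(r + 4)) + 41/(288*(r + 2)) - 8/(225*(r - 1)) + 1361/(288*(r - 4)) - 6793/(800*(r - 6)).
Integrate each term: A/(r−a) contributes A·log|r−a|.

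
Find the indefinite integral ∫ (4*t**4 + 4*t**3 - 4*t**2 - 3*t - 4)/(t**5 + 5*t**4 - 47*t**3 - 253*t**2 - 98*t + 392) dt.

Factor the denominator: (t - 7)*(t - 1)*(t + 2)*(t + 4)*(t + 7).
Partial-fraction decomposition: 8053/(1680*(t + 7)) - 356/(165*(t + 4)) + 1/(15*(t + 2)) + 1/(240*(t - 1)) + 1195/(924*(t - 7)).
Integrate each term: A/(t−a) contributes A·log|t−a|.

1195*log(t - 7)/924 + log(t - 1)/240 + log(t + 2)/15 - 356*log(t + 4)/165 + 8053*log(t + 7)/1680 + C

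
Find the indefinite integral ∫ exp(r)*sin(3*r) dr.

exp(r)*sin(3*r)/10 - 3*exp(r)*cos(3*r)/10 + C

Let I denote the integral. Integrate by parts with u = sin(3*r), dv = exp(r) dr, so v = exp(r): I = exp(r)*sin(3*r) − 3·∫ exp(r)*cos(3*r) dr.
Apply parts again with u = cos(3*r), dv = exp(r) dr: ∫ exp(r)*cos(3*r) dr = exp(r)*cos(3*r) + 3·I. Substituting back brings back I: I = exp(r)*sin(3*r) - 3*exp(r)*cos(3*r) − 9·I.
Solving for I: (1 + 9)·I equals the remaining terms, so I = (1/10)·(exp(r)*sin(3*r) - 3*exp(r)*cos(3*r)).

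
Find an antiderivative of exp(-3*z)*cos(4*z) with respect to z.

4*exp(-3*z)*sin(4*z)/25 - 3*exp(-3*z)*cos(4*z)/25 + C

Let I denote the integral. Integrate by parts with u = cos(4*z), dv = exp(-3*z) dz, so v = -exp(-3*z)/3: I = -exp(-3*z)*cos(4*z)/3 − (4/3)·∫ exp(-3*z)*sin(4*z) dz.
Apply parts again with u = sin(4*z), dv = exp(-3*z) dz: ∫ exp(-3*z)*sin(4*z) dz = -exp(-3*z)*sin(4*z)/3 + (4/3)·I. Substituting back brings back I: I = 4*exp(-3*z)*sin(4*z)/9 - exp(-3*z)*cos(4*z)/3 − (16/9)·I.
Solving for I: (1 + 16/9)·I equals the remaining terms, so I = (9/25)·(4*exp(-3*z)*sin(4*z)/9 - exp(-3*z)*cos(4*z)/3).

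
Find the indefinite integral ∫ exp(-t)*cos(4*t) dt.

Let I denote the integral. Integrate by parts with u = cos(4*t), dv = exp(-t) dt, so v = -exp(-t): I = -exp(-t)*cos(4*t) − 4·∫ exp(-t)*sin(4*t) dt.
Apply parts again with u = sin(4*t), dv = exp(-t) dt: ∫ exp(-t)*sin(4*t) dt = -exp(-t)*sin(4*t) + 4·I. Substituting back brings back I: I = 4*exp(-t)*sin(4*t) - exp(-t)*cos(4*t) − 16·I.
Solving for I: (1 + 16)·I equals the remaining terms, so I = (1/17)·(4*exp(-t)*sin(4*t) - exp(-t)*cos(4*t)).

4*exp(-t)*sin(4*t)/17 - exp(-t)*cos(4*t)/17 + C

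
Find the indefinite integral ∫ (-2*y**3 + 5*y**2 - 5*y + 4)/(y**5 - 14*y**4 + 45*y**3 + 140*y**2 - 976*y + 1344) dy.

-118*log(y - 7)/99 + 31*log(y - 4)/72 + 5*log(y - 3)/7 + 29*log(y + 4)/616 - 8/(3*y - 12) + C

Factor the denominator: (y - 7)*(y - 4)**2*(y - 3)*(y + 4).
Partial-fraction decomposition: 29/(616*(y + 4)) + 5/(7*(y - 3)) + 31/(72*(y - 4)) + 8/(3*(y - 4)**2) - 118/(99*(y - 7)).
Integrate each term; A/(y−a) gives A·log|y−a|; A/(y−a)² gives −A/(y−a).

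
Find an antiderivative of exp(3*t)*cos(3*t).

Let I denote the integral. Integrate by parts with u = cos(3*t), dv = exp(3*t) dt, so v = exp(3*t)/3: I = exp(3*t)*cos(3*t)/3 + ∫ exp(3*t)*sin(3*t) dt.
Apply parts again with u = sin(3*t), dv = exp(3*t) dt: ∫ exp(3*t)*sin(3*t) dt = exp(3*t)*sin(3*t)/3 − I. Substituting back brings back I: I = exp(3*t)*sin(3*t)/3 + exp(3*t)*cos(3*t)/3 − I.
Solving for I: (1 + 1)·I equals the remaining terms, so I = (1/2)·(exp(3*t)*sin(3*t)/3 + exp(3*t)*cos(3*t)/3).

exp(3*t)*sin(3*t)/6 + exp(3*t)*cos(3*t)/6 + C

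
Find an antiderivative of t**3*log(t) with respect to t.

Use integration by parts with u = log(t), dv = t**3 dt.
Then du = 1/t dt and v = t**4/4.

t**4*log(t)/4 - t**4/16 + C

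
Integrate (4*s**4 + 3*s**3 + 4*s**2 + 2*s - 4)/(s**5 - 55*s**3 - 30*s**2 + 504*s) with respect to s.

Factor the denominator: s*(s - 7)*(s - 3)*(s + 4)*(s + 6).
Partial-fraction decomposition: 1166/(351*(s + 6)) - 221/(154*(s + 4)) - 443/(756*(s - 3)) + 10839/(4004*(s - 7)) - 1/(126*s).
Integrate each term: A/(s−a) contributes A·log|s−a|.

-log(s)/126 + 10839*log(s - 7)/4004 - 443*log(s - 3)/756 - 221*log(s + 4)/154 + 1166*log(s + 6)/351 + C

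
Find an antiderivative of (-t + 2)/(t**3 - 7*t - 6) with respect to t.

-log(t - 3)/20 - 3*log(t + 1)/4 + 4*log(t + 2)/5 + C

Factor the denominator: (t - 3)*(t + 1)*(t + 2).
Partial-fraction decomposition: 4/(5*(t + 2)) - 3/(4*(t + 1)) - 1/(20*(t - 3)).
Integrate each term: A/(t−a) contributes A·log|t−a|.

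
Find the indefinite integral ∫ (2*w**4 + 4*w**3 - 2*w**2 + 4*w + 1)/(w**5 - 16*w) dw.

Factor the denominator: w*(w - 2)*(w + 2)*(w**2 + 4).
Partial-fraction decomposition: (41*w + 48)/(32*(w**2 + 4)) - 15/(64*(w + 2)) + 65/(64*(w - 2)) - 1/(16*w).
Integrate each term; A/(w−a) gives A·log|w−a|; the (Bw+D)/(w²+p²) term gives a log and an atan.

-log(w)/16 + 65*log(w - 2)/64 - 15*log(w + 2)/64 + 41*log(w**2 + 4)/64 + 3*atan(w/2)/4 + C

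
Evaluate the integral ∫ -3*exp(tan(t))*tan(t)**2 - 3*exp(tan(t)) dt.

-3*exp(tan(t)) + C

Let u = tan(t), so du = (tan(t)**2 + 1) dt.
Rewriting, the integral becomes -3·∫ e^u du = -3·e^u.
Substituting back, u = tan(t).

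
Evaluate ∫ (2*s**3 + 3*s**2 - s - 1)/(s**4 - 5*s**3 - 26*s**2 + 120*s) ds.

Factor the denominator: s*(s - 6)*(s - 4)*(s + 5).
Partial-fraction decomposition: 19/(55*(s + 5)) - 19/(8*(s - 4)) + 533/(132*(s - 6)) - 1/(120*s).
Integrate each term: A/(s−a) contributes A·log|s−a|.

-log(s)/120 + 533*log(s - 6)/132 - 19*log(s - 4)/8 + 19*log(s + 5)/55 + C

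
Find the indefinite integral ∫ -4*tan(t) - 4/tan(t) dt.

Let u = tan(t), so du = (tan(t)**2 + 1) dt.
Rewriting, the integral becomes -4·∫ 1/u du = -4·log(u).
Substituting back, u = tan(t).

-4*log(tan(t)) + C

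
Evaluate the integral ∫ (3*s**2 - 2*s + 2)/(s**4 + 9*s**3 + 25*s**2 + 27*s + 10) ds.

-67*log(s + 1)/16 + 6*log(s + 2) - 29*log(s + 5)/16 - 7/(4*s + 4) + C

Factor the denominator: (s + 1)**2*(s + 2)*(s + 5).
Partial-fraction decomposition: -29/(16*(s + 5)) + 6/(s + 2) - 67/(16*(s + 1)) + 7/(4*(s + 1)**2).
Integrate each term; A/(s−a) gives A·log|s−a|; A/(s−a)² gives −A/(s−a).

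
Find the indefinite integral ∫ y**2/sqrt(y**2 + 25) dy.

Substitute y = 5·tan(θ), so dy = 5·sec(θ)^2 dθ and the radical becomes sqrt(y**2 + 25) = 5·sec(θ) by the Pythagorean identity.
Integrate the resulting trig expression in θ, then back-substitute tan(θ) = y/5, sec(θ) = sqrt(y**2 + 25)/5 (absorbing any constant into C).

y*sqrt(y**2 + 25)/2 - 25*log(y + sqrt(y**2 + 25))/2 + C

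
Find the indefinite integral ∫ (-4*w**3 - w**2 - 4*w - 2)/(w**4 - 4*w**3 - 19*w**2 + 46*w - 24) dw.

Factor the denominator: (w - 6)*(w - 1)**2*(w + 4).
Partial-fraction decomposition: -127/(125*(w + 4)) + 18/(25*(w - 1)) + 11/(25*(w - 1)**2) - 463/(125*(w - 6)).
Integrate each term; A/(w−a) gives A·log|w−a|; A/(w−a)² gives −A/(w−a).

-463*log(w - 6)/125 + 18*log(w - 1)/25 - 127*log(w + 4)/125 - 11/(25*w - 25) + C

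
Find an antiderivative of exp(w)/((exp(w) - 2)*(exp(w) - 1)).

Let u = e^w, du = e^w dw.
The integral becomes ∫ du/((u-1)(u-2)); decompose into partial fractions.

log(exp(w) - 2) - log(exp(w) - 1) + C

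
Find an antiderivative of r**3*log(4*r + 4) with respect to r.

r**4*log(4*r + 4)/4 - r**4/16 + r**3/12 - r**2/8 + r/4 - log(r + 1)/4 + C

Use integration by parts with u = log(4*r + 4), dv = r**3 dr.
Then du = 4/(4*r + 4) dr and v = r**4/4.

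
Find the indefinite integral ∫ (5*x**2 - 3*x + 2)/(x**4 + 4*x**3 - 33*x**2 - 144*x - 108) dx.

41*log(x - 6)/189 - log(x + 1)/7 + 28*log(x + 3)/27 - 10*log(x + 6)/9 + C

Factor the denominator: (x - 6)*(x + 1)*(x + 3)*(x + 6).
Partial-fraction decomposition: -10/(9*(x + 6)) + 28/(27*(x + 3)) - 1/(7*(x + 1)) + 41/(189*(x - 6)).
Integrate each term: A/(x−a) contributes A·log|x−a|.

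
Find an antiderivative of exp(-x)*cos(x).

Let I denote the integral. Integrate by parts with u = cos(x), dv = exp(-x) dx, so v = -exp(-x): I = -exp(-x)*cos(x) − ∫ exp(-x)*sin(x) dx.
Apply parts again with u = sin(x), dv = exp(-x) dx: ∫ exp(-x)*sin(x) dx = -exp(-x)*sin(x) + I. Substituting back brings back I: I = exp(-x)*sin(x) - exp(-x)*cos(x) − I.
Solving for I: (1 + 1)·I equals the remaining terms, so I = (1/2)·(exp(-x)*sin(x) - exp(-x)*cos(x)).

exp(-x)*sin(x)/2 - exp(-x)*cos(x)/2 + C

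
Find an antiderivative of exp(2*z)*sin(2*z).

Let I denote the integral. Integrate by parts with u = sin(2*z), dv = exp(2*z) dz, so v = exp(2*z)/2: I = exp(2*z)*sin(2*z)/2 − ∫ exp(2*z)*cos(2*z) dz.
Apply parts again with u = cos(2*z), dv = exp(2*z) dz: ∫ exp(2*z)*cos(2*z) dz = exp(2*z)*cos(2*z)/2 + I. Substituting back brings back I: I = exp(2*z)*sin(2*z)/2 - exp(2*z)*cos(2*z)/2 − I.
Solving for I: (1 + 1)·I equals the remaining terms, so I = (1/2)·(exp(2*z)*sin(2*z)/2 - exp(2*z)*cos(2*z)/2).

exp(2*z)*sin(2*z)/4 - exp(2*z)*cos(2*z)/4 + C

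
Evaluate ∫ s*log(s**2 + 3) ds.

s**2*log(s**2 + 3)/2 - s**2/2 + 3*log(s**2 + 3)/2 + C

Let u = s**2 + 3, so du = (2*s) ds.
The integral becomes (1/2)·∫ log(u) du; integrate by parts with u′=log(u), dv′=du.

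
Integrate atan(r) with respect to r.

r*atan(r) - log(r**2 + 1)/2 + C

Use integration by parts with u = arctan(r), dv = dr.
Then du = 1/(r**2 + 1) dr.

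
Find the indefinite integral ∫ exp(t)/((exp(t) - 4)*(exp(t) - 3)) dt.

Let u = e^t, du = e^t dt.
The integral becomes ∫ du/((u-4)(u-3)); decompose into partial fractions.

log(exp(t) - 4) - log(exp(t) - 3) + C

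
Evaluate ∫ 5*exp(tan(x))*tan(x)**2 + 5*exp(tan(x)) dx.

Let u = tan(x), so du = (tan(x)**2 + 1) dx.
Rewriting, the integral becomes 5·∫ e^u du = 5·e^u.
Substituting back, u = tan(x).

5*exp(tan(x)) + C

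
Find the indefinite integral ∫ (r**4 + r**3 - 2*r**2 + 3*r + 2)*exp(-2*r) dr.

Use integration by parts with u = r**4 + r**3 - 2*r**2 + 3*r + 2, dv = exp(-2*r) dr, so v = -exp(-2*r)/2.
Apply parts 4 times (tabular method): alternate signs, differentiate u down to 0, integrate dv up.

(-4*r**4 - 12*r**3 - 10*r**2 - 22*r - 19)*exp(-2*r)/8 + C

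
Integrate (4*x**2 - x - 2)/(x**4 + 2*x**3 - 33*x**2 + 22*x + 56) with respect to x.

29*log(x - 4)/55 - 2*log(x - 2)/9 + log(x + 1)/30 - 67*log(x + 7)/198 + C

Factor the denominator: (x - 4)*(x - 2)*(x + 1)*(x + 7).
Partial-fraction decomposition: -67/(198*(x + 7)) + 1/(30*(x + 1)) - 2/(9*(x - 2)) + 29/(55*(x - 4)).
Integrate each term: A/(x−a) contributes A·log|x−a|.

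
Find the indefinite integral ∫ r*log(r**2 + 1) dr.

r**2*log(r**2 + 1)/2 - r**2/2 + log(r**2 + 1)/2 + C

Let u = r**2 + 1, so du = (2*r) dr.
The integral becomes (1/2)·∫ log(u) du; integrate by parts with u′=log(u), dv′=du.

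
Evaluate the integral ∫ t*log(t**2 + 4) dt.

t**2*log(t**2 + 4)/2 - t**2/2 + 2*log(t**2 + 4) + C

Let u = t**2 + 4, so du = (2*t) dt.
The integral becomes (1/2)·∫ log(u) du; integrate by parts with u′=log(u), dv′=du.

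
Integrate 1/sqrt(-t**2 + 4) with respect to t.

Substitute t = 2·sin(θ), so dt = 2·cos(θ) dθ and the radical becomes sqrt(-t**2 + 4) = 2·cos(θ) by the Pythagorean identity.
Integrate the resulting trig expression in θ, then back-substitute θ = asin(t/2), sin(θ) = t/2, cos(θ) = sqrt(-t**2 + 4)/2 (absorbing any constant into C).

asin(t/2) + C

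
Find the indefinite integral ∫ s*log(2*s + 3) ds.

Use integration by parts with u = log(2*s + 3), dv = s ds.
Then du = 2/(2*s + 3) ds and v = s**2/2.

s**2*log(2*s + 3)/2 - s**2/4 + 3*s/4 - 9*log(2*s + 3)/8 + C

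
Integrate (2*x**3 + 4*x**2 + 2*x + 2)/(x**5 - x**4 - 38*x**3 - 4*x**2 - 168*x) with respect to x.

-log(x)/84 + 898*log(x - 7)/4823 - 149*log(x + 6)/1560 - 167*log(x**2 + 4)/4240 + 131*atan(x/2)/2120 + C

Factor the denominator: x*(x - 7)*(x + 6)*(x**2 + 4).
Partial-fraction decomposition: -(167*x - 262)/(2120*(x**2 + 4)) - 149/(1560*(x + 6)) + 898/(4823*(x - 7)) - 1/(84*x).
Integrate each term; A/(x−a) gives A·log|x−a|; the (Bx+D)/(x²+p²) term gives a log and an atan.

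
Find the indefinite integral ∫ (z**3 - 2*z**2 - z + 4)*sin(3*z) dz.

-z**3*cos(3*z)/3 + z**2*sin(3*z)/3 + 2*z**2*cos(3*z)/3 - 4*z*sin(3*z)/9 + 5*z*cos(3*z)/9 - 5*sin(3*z)/27 - 40*cos(3*z)/27 + C

Use integration by parts with u = z**3 - 2*z**2 - z + 4, dv = sin(3*z) dz, so v = -cos(3*z)/3.
Apply parts 3 times (tabular method): alternate signs, differentiate u down to 0, integrate dv up.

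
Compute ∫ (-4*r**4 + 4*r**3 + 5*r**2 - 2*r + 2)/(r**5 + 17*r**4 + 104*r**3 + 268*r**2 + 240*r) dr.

Factor the denominator: r*(r + 2)*(r + 4)*(r + 5)*(r + 6).
Partial-fraction decomposition: -2927/(24*(r + 6)) + 2863/(15*(r + 5)) - 595/(8*(r + 4)) + 35/(24*(r + 2)) + 1/(120*r).
Integrate each term: A/(r−a) contributes A·log|r−a|.

log(r)/120 + 35*log(r + 2)/24 - 595*log(r + 4)/8 + 2863*log(r + 5)/15 - 2927*log(r + 6)/24 + C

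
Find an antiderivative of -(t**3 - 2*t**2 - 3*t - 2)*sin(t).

t**3*cos(t) - 3*t**2*sin(t) - 2*t**2*cos(t) + 4*t*sin(t) - 9*t*cos(t) + 9*sin(t) + 2*cos(t) + C

Use integration by parts with u = t**3 - 2*t**2 - 3*t - 2, dv = -sin(t) dt, so v = cos(t).
Apply parts 3 times (tabular method): alternate signs, differentiate u down to 0, integrate dv up.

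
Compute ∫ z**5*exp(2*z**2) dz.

Let u = z², du = 2z dz; rewrite as (1/2)∫ u^2·exp(2u) du.
Now integrate by parts 2 times.

(2*z**4 - 2*z**2 + 1)*exp(2*z**2)/8 + C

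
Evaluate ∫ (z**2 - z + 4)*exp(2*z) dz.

(z**2 - 2*z + 5)*exp(2*z)/2 + C

Use integration by parts with u = z**2 - z + 4, dv = exp(2*z) dz, so v = exp(2*z)/2.
Apply parts 2 times (tabular method): alternate signs, differentiate u down to 0, integrate dv up.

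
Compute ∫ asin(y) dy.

Use integration by parts with u = arcsin(y), dv = dy.
Then du = 1/sqrt(-y**2 + 1) dy.

y*asin(y) + sqrt(-y**2 + 1) + C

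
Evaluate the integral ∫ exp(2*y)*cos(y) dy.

exp(2*y)*sin(y)/5 + 2*exp(2*y)*cos(y)/5 + C

Let I denote the integral. Integrate by parts with u = cos(y), dv = exp(2*y) dy, so v = exp(2*y)/2: I = exp(2*y)*cos(y)/2 + (1/2)·∫ exp(2*y)*sin(y) dy.
Apply parts again with u = sin(y), dv = exp(2*y) dy: ∫ exp(2*y)*sin(y) dy = exp(2*y)*sin(y)/2 − (1/2)·I. Substituting back brings back I: I = exp(2*y)*sin(y)/4 + exp(2*y)*cos(y)/2 − (1/4)·I.
Solving for I: (1 + 1/4)·I equals the remaining terms, so I = (4/5)·(exp(2*y)*sin(y)/4 + exp(2*y)*cos(y)/2).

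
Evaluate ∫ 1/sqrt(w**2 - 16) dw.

Substitute w = 4·sec(θ), so dw = 4·sec(θ)*tan(θ) dθ and the radical becomes sqrt(w**2 - 16) = 4·tan(θ) by the Pythagorean identity.
Integrate the resulting trig expression in θ, then back-substitute sec(θ) = w/4, tan(θ) = sqrt(w**2 - 16)/4 (absorbing any constant into C).

log(w + sqrt(w**2 - 16)) + C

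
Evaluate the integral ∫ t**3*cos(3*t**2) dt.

t**2*sin(3*t**2)/6 + cos(3*t**2)/18 + C

Let u = t², du = 2t dt; rewrite as (1/2)∫ u^1·cos(3u) du.
Now integrate by parts 1 time.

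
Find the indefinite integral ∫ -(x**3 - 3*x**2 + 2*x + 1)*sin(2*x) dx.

Use integration by parts with u = x**3 - 3*x**2 + 2*x + 1, dv = -sin(2*x) dx, so v = cos(2*x)/2.
Apply parts 3 times (tabular method): alternate signs, differentiate u down to 0, integrate dv up.

x**3*cos(2*x)/2 - 3*x**2*sin(2*x)/4 - 3*x**2*cos(2*x)/2 + 3*x*sin(2*x)/2 + x*cos(2*x)/4 - sin(2*x)/8 + 5*cos(2*x)/4 + C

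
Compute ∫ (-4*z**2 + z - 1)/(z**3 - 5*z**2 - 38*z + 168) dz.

-190*log(z - 7)/39 + 61*log(z - 4)/30 - 151*log(z + 6)/130 + C

Factor the denominator: (z - 7)*(z - 4)*(z + 6).
Partial-fraction decomposition: -151/(130*(z + 6)) + 61/(30*(z - 4)) - 190/(39*(z - 7)).
Integrate each term: A/(z−a) contributes A·log|z−a|.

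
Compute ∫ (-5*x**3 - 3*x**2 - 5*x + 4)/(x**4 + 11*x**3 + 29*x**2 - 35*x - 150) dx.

-58*log(x - 2)/245 - 127*log(x + 3)/20 + 311*log(x + 5)/196 - 579/(14*x + 70) + C

Factor the denominator: (x - 2)*(x + 3)*(x + 5)**2.
Partial-fraction decomposition: 311/(196*(x + 5)) + 579/(14*(x + 5)**2) - 127/(20*(x + 3)) - 58/(245*(x - 2)).
Integrate each term; A/(x−a) gives A·log|x−a|; A/(x−a)² gives −A/(x−a).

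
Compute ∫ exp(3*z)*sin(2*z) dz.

Let I denote the integral. Integrate by parts with u = sin(2*z), dv = exp(3*z) dz, so v = exp(3*z)/3: I = exp(3*z)*sin(2*z)/3 − (2/3)·∫ exp(3*z)*cos(2*z) dz.
Apply parts again with u = cos(2*z), dv = exp(3*z) dz: ∫ exp(3*z)*cos(2*z) dz = exp(3*z)*cos(2*z)/3 + (2/3)·I. Substituting back brings back I: I = exp(3*z)*sin(2*z)/3 - 2*exp(3*z)*cos(2*z)/9 − (4/9)·I.
Solving for I: (1 + 4/9)·I equals the remaining terms, so I = (9/13)·(exp(3*z)*sin(2*z)/3 - 2*exp(3*z)*cos(2*z)/9).

3*exp(3*z)*sin(2*z)/13 - 2*exp(3*z)*cos(2*z)/13 + C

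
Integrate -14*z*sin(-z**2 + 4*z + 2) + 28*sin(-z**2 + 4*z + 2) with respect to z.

-7*cos(-z**2 + 4*z + 2) + C

Let u = z**2 - 4*z - 2, so du = (2*z - 4) dz.
Rewriting, the integral becomes 7·∫ sin(u) du = 7·-cos(u).
Substituting back, u = z**2 - 4*z - 2.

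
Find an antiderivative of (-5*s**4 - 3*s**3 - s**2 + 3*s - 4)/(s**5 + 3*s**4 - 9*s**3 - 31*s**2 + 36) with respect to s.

Factor the denominator: (s - 3)*(s - 1)*(s + 2)**2*(s + 3).
Partial-fraction decomposition: -173/(12*(s + 3)) + 491/(45*(s + 2)) - 14/(3*(s + 2)**2) + 5/(36*(s - 1)) - 49/(30*(s - 3)).
Integrate each term; A/(s−a) gives A·log|s−a|; A/(s−a)² gives −A/(s−a).

-49*log(s - 3)/30 + 5*log(s - 1)/36 + 491*log(s + 2)/45 - 173*log(s + 3)/12 + 14/(3*s + 6) + C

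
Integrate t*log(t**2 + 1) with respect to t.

Let u = t**2 + 1, so du = (2*t) dt.
The integral becomes (1/2)·∫ log(u) du; integrate by parts with u′=log(u), dv′=du.

t**2*log(t**2 + 1)/2 - t**2/2 + log(t**2 + 1)/2 + C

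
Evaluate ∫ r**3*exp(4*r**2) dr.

(4*r**2 - 1)*exp(4*r**2)/32 + C

Let u = r², du = 2r dr; rewrite as (1/2)∫ u^1·exp(4u) du.
Now integrate by parts 1 time.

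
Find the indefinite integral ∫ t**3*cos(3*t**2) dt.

t**2*sin(3*t**2)/6 + cos(3*t**2)/18 + C

Let u = t², du = 2t dt; rewrite as (1/2)∫ u^1·cos(3u) du.
Now integrate by parts 1 time.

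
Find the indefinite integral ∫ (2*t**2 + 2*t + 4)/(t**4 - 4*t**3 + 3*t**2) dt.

22*log(t)/9 + 14*log(t - 3)/9 - 4*log(t - 1) - 4/(3*t) + C

Factor the denominator: t**2*(t - 3)*(t - 1).
Partial-fraction decomposition: -4/(t - 1) + 14/(9*(t - 3)) + 22/(9*t) + 4/(3*t**2).
Integrate each term; A/(t−a) gives A·log|t−a|; A/(t−a)² gives −A/(t−a).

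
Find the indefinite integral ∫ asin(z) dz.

Use integration by parts with u = arcsin(z), dv = dz.
Then du = 1/sqrt(-z**2 + 1) dz.

z*asin(z) + sqrt(-z**2 + 1) + C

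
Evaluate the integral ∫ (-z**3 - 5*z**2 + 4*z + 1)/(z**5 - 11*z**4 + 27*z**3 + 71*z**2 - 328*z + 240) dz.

-229*log(z - 5)/32 + 3161*log(z - 4)/441 + log(z - 1)/144 - 29*log(z + 3)/1568 - 127/(21*z - 84) + C

Factor the denominator: (z - 5)*(z - 4)**2*(z - 1)*(z + 3).
Partial-fraction decomposition: -29/(1568*(z + 3)) + 1/(144*(z - 1)) + 3161/(441*(z - 4)) + 127/(21*(z - 4)**2) - 229/(32*(z - 5)).
Integrate each term; A/(z−a) gives A·log|z−a|; A/(z−a)² gives −A/(z−a).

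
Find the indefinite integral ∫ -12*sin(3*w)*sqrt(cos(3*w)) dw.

8*cos(3*w)**(3/2)/3 + C

Let u = cos(3*w), so du = (-3*sin(3*w)) dw.
Rewriting, the integral becomes 4·∫ √u du = 4·(2/3)u^(3/2).
Substituting back, u = cos(3*w).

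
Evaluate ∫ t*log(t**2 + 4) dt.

Let u = t**2 + 4, so du = (2*t) dt.
The integral becomes (1/2)·∫ log(u) du; integrate by parts with u′=log(u), dv′=du.

t**2*log(t**2 + 4)/2 - t**2/2 + 2*log(t**2 + 4) + C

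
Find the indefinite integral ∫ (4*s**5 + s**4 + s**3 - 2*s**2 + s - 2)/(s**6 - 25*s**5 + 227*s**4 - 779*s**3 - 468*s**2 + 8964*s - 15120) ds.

23293*log(s - 7)/20 - 62807*log(s - 6)/162 - 13203*log(s - 5)/16 + 731*log(s - 4)/14 + 941*log(s + 3)/45360 + 16274/(9*s - 54) + C

Factor the denominator: (s - 7)*(s - 6)**2*(s - 5)*(s - 4)*(s + 3).
Partial-fraction decomposition: 941/(45360*(s + 3)) + 731/(14*(s - 4)) - 13203/(16*(s - 5)) - 62807/(162*(s - 6)) - 16274/(9*(s - 6)**2) + 23293/(20*(s - 7)).
Integrate each term; A/(s−a) gives A·log|s−a|; A/(s−a)² gives −A/(s−a).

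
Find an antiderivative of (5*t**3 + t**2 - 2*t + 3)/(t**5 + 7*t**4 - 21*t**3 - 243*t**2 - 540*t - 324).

41*log(t - 6)/252 - log(t + 1)/140 + 7*log(t + 3)/4 - 343*log(t + 6)/180 + 13/(6*t + 18) + C

Factor the denominator: (t - 6)*(t + 1)*(t + 3)**2*(t + 6).
Partial-fraction decomposition: -343/(180*(t + 6)) + 7/(4*(t + 3)) - 13/(6*(t + 3)**2) - 1/(140*(t + 1)) + 41/(252*(t - 6)).
Integrate each term; A/(t−a) gives A·log|t−a|; A/(t−a)² gives −A/(t−a).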